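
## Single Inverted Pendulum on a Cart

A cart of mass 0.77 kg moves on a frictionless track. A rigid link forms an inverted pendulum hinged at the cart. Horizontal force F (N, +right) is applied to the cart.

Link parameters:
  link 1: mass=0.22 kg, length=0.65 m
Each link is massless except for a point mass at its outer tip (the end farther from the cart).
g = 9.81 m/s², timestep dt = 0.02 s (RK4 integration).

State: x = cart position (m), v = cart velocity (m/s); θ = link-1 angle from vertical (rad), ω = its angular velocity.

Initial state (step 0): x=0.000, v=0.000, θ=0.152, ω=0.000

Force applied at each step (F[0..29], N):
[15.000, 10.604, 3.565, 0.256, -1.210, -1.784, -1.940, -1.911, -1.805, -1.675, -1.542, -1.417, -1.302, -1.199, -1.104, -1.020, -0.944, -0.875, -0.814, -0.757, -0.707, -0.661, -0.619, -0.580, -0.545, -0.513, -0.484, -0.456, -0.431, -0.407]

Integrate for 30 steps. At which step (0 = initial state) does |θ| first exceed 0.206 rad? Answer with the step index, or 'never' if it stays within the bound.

Answer: never

Derivation:
apply F[0]=+15.000 → step 1: x=0.004, v=0.379, θ=0.147, ω=-0.531
apply F[1]=+10.604 → step 2: x=0.014, v=0.645, θ=0.132, ω=-0.895
apply F[2]=+3.565 → step 3: x=0.028, v=0.731, θ=0.114, ω=-0.989
apply F[3]=+0.256 → step 4: x=0.042, v=0.732, θ=0.094, ω=-0.959
apply F[4]=-1.210 → step 5: x=0.057, v=0.697, θ=0.076, ω=-0.879
apply F[5]=-1.784 → step 6: x=0.070, v=0.647, θ=0.059, ω=-0.782
apply F[6]=-1.940 → step 7: x=0.083, v=0.594, θ=0.045, ω=-0.685
apply F[7]=-1.911 → step 8: x=0.094, v=0.542, θ=0.032, ω=-0.594
apply F[8]=-1.805 → step 9: x=0.104, v=0.494, θ=0.021, ω=-0.512
apply F[9]=-1.675 → step 10: x=0.114, v=0.449, θ=0.011, ω=-0.439
apply F[10]=-1.542 → step 11: x=0.122, v=0.409, θ=0.003, ω=-0.375
apply F[11]=-1.417 → step 12: x=0.130, v=0.372, θ=-0.004, ω=-0.318
apply F[12]=-1.302 → step 13: x=0.137, v=0.339, θ=-0.010, ω=-0.269
apply F[13]=-1.199 → step 14: x=0.144, v=0.308, θ=-0.015, ω=-0.226
apply F[14]=-1.104 → step 15: x=0.150, v=0.280, θ=-0.019, ω=-0.188
apply F[15]=-1.020 → step 16: x=0.155, v=0.255, θ=-0.022, ω=-0.155
apply F[16]=-0.944 → step 17: x=0.160, v=0.232, θ=-0.025, ω=-0.127
apply F[17]=-0.875 → step 18: x=0.164, v=0.211, θ=-0.027, ω=-0.102
apply F[18]=-0.814 → step 19: x=0.168, v=0.191, θ=-0.029, ω=-0.080
apply F[19]=-0.757 → step 20: x=0.172, v=0.173, θ=-0.031, ω=-0.062
apply F[20]=-0.707 → step 21: x=0.175, v=0.156, θ=-0.032, ω=-0.046
apply F[21]=-0.661 → step 22: x=0.178, v=0.141, θ=-0.032, ω=-0.032
apply F[22]=-0.619 → step 23: x=0.181, v=0.127, θ=-0.033, ω=-0.020
apply F[23]=-0.580 → step 24: x=0.183, v=0.114, θ=-0.033, ω=-0.009
apply F[24]=-0.545 → step 25: x=0.185, v=0.101, θ=-0.033, ω=-0.001
apply F[25]=-0.513 → step 26: x=0.187, v=0.090, θ=-0.033, ω=0.007
apply F[26]=-0.484 → step 27: x=0.189, v=0.079, θ=-0.033, ω=0.014
apply F[27]=-0.456 → step 28: x=0.190, v=0.069, θ=-0.033, ω=0.019
apply F[28]=-0.431 → step 29: x=0.192, v=0.060, θ=-0.032, ω=0.024
apply F[29]=-0.407 → step 30: x=0.193, v=0.051, θ=-0.032, ω=0.027
max |θ| = 0.152 ≤ 0.206 over all 31 states.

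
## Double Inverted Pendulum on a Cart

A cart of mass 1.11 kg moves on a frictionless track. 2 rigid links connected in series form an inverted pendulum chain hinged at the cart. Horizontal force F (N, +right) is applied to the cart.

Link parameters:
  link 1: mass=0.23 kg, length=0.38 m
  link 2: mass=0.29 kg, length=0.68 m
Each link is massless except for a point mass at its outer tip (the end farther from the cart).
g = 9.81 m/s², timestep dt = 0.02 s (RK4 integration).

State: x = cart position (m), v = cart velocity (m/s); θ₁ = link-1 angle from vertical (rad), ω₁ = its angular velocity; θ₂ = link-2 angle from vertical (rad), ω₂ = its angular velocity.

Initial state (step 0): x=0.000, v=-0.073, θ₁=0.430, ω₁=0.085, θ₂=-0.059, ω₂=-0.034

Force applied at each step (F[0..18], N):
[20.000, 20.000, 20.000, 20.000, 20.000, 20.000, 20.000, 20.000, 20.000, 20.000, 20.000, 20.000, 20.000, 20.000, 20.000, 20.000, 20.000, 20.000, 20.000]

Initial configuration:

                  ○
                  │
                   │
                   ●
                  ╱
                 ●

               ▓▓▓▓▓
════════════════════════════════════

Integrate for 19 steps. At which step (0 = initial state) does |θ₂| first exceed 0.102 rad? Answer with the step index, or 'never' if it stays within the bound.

apply F[0]=+20.000 → step 1: x=0.002, v=0.240, θ₁=0.430, ω₁=-0.117, θ₂=-0.063, ω₂=-0.412
apply F[1]=+20.000 → step 2: x=0.010, v=0.554, θ₁=0.425, ω₁=-0.328, θ₂=-0.075, ω₂=-0.789
apply F[2]=+20.000 → step 3: x=0.024, v=0.870, θ₁=0.416, ω₁=-0.559, θ₂=-0.095, ω₂=-1.162
apply F[3]=+20.000 → step 4: x=0.044, v=1.189, θ₁=0.403, ω₁=-0.823, θ₂=-0.122, ω₂=-1.528
apply F[4]=+20.000 → step 5: x=0.071, v=1.512, θ₁=0.383, ω₁=-1.134, θ₂=-0.156, ω₂=-1.883
apply F[5]=+20.000 → step 6: x=0.105, v=1.839, θ₁=0.357, ω₁=-1.507, θ₂=-0.197, ω₂=-2.219
apply F[6]=+20.000 → step 7: x=0.145, v=2.172, θ₁=0.322, ω₁=-1.959, θ₂=-0.245, ω₂=-2.528
apply F[7]=+20.000 → step 8: x=0.192, v=2.512, θ₁=0.278, ω₁=-2.511, θ₂=-0.298, ω₂=-2.797
apply F[8]=+20.000 → step 9: x=0.246, v=2.858, θ₁=0.221, ω₁=-3.181, θ₂=-0.356, ω₂=-3.009
apply F[9]=+20.000 → step 10: x=0.306, v=3.212, θ₁=0.150, ω₁=-3.992, θ₂=-0.418, ω₂=-3.141
apply F[10]=+20.000 → step 11: x=0.374, v=3.572, θ₁=0.060, ω₁=-4.965, θ₂=-0.481, ω₂=-3.163
apply F[11]=+20.000 → step 12: x=0.449, v=3.932, θ₁=-0.050, ω₁=-6.111, θ₂=-0.543, ω₂=-3.040
apply F[12]=+20.000 → step 13: x=0.531, v=4.280, θ₁=-0.185, ω₁=-7.419, θ₂=-0.601, ω₂=-2.747
apply F[13]=+20.000 → step 14: x=0.620, v=4.593, θ₁=-0.347, ω₁=-8.807, θ₂=-0.652, ω₂=-2.305
apply F[14]=+20.000 → step 15: x=0.715, v=4.834, θ₁=-0.537, ω₁=-10.055, θ₂=-0.694, ω₂=-1.855
apply F[15]=+20.000 → step 16: x=0.813, v=4.975, θ₁=-0.746, ω₁=-10.845, θ₂=-0.728, ω₂=-1.678
apply F[16]=+20.000 → step 17: x=0.913, v=5.038, θ₁=-0.966, ω₁=-11.031, θ₂=-0.764, ω₂=-1.986
apply F[17]=+20.000 → step 18: x=1.014, v=5.070, θ₁=-1.185, ω₁=-10.773, θ₂=-0.811, ω₂=-2.741
apply F[18]=+20.000 → step 19: x=1.116, v=5.105, θ₁=-1.395, ω₁=-10.266, θ₂=-0.876, ω₂=-3.783
|θ₂| = 0.122 > 0.102 first at step 4.

Answer: 4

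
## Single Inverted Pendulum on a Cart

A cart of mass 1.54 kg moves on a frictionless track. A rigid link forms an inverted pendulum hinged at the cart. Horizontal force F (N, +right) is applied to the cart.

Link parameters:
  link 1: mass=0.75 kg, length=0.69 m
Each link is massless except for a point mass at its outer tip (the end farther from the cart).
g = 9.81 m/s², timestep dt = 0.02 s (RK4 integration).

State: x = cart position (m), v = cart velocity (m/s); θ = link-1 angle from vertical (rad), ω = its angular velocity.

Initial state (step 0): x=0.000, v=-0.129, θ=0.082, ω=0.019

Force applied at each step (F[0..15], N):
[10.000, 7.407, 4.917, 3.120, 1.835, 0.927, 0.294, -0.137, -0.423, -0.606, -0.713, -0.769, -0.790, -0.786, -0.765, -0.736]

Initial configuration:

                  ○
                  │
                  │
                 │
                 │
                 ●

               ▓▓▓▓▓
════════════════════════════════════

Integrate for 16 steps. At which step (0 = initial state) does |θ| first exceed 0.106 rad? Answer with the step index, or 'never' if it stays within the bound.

apply F[0]=+10.000 → step 1: x=-0.001, v=-0.007, θ=0.081, ω=-0.134
apply F[1]=+7.407 → step 2: x=-0.001, v=0.081, θ=0.077, ω=-0.239
apply F[2]=+4.917 → step 3: x=0.002, v=0.138, θ=0.072, ω=-0.300
apply F[3]=+3.120 → step 4: x=0.005, v=0.172, θ=0.065, ω=-0.329
apply F[4]=+1.835 → step 5: x=0.008, v=0.190, θ=0.059, ω=-0.337
apply F[5]=+0.927 → step 6: x=0.012, v=0.196, θ=0.052, ω=-0.331
apply F[6]=+0.294 → step 7: x=0.016, v=0.196, θ=0.046, ω=-0.316
apply F[7]=-0.137 → step 8: x=0.020, v=0.190, θ=0.040, ω=-0.296
apply F[8]=-0.423 → step 9: x=0.024, v=0.181, θ=0.034, ω=-0.272
apply F[9]=-0.606 → step 10: x=0.027, v=0.170, θ=0.029, ω=-0.248
apply F[10]=-0.713 → step 11: x=0.030, v=0.158, θ=0.024, ω=-0.223
apply F[11]=-0.769 → step 12: x=0.033, v=0.146, θ=0.020, ω=-0.200
apply F[12]=-0.790 → step 13: x=0.036, v=0.134, θ=0.016, ω=-0.177
apply F[13]=-0.786 → step 14: x=0.039, v=0.123, θ=0.013, ω=-0.157
apply F[14]=-0.765 → step 15: x=0.041, v=0.112, θ=0.010, ω=-0.137
apply F[15]=-0.736 → step 16: x=0.043, v=0.101, θ=0.007, ω=-0.120
max |θ| = 0.082 ≤ 0.106 over all 17 states.

Answer: never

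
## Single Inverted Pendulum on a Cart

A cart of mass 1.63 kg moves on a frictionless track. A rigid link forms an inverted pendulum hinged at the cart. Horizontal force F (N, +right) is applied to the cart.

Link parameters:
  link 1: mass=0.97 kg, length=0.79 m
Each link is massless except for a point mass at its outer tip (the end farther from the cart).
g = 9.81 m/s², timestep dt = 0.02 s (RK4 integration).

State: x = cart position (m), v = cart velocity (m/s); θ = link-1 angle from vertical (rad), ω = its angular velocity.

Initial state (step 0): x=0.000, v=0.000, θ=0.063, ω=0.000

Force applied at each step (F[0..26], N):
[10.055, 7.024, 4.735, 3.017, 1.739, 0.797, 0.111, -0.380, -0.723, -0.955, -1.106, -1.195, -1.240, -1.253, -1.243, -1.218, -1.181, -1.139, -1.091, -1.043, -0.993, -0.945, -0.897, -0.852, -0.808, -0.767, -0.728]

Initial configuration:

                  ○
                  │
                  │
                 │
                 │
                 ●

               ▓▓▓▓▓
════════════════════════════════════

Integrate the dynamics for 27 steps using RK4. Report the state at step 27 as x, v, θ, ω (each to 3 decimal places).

Answer: x=0.099, v=0.061, θ=-0.016, ω=-0.006

Derivation:
apply F[0]=+10.055 → step 1: x=0.001, v=0.116, θ=0.062, ω=-0.131
apply F[1]=+7.024 → step 2: x=0.004, v=0.195, θ=0.058, ω=-0.216
apply F[2]=+4.735 → step 3: x=0.009, v=0.246, θ=0.053, ω=-0.267
apply F[3]=+3.017 → step 4: x=0.014, v=0.277, θ=0.048, ω=-0.294
apply F[4]=+1.739 → step 5: x=0.020, v=0.294, θ=0.042, ω=-0.303
apply F[5]=+0.797 → step 6: x=0.026, v=0.299, θ=0.036, ω=-0.300
apply F[6]=+0.111 → step 7: x=0.031, v=0.296, θ=0.030, ω=-0.289
apply F[7]=-0.380 → step 8: x=0.037, v=0.289, θ=0.024, ω=-0.272
apply F[8]=-0.723 → step 9: x=0.043, v=0.277, θ=0.019, ω=-0.252
apply F[9]=-0.955 → step 10: x=0.048, v=0.264, θ=0.014, ω=-0.231
apply F[10]=-1.106 → step 11: x=0.054, v=0.249, θ=0.010, ω=-0.209
apply F[11]=-1.195 → step 12: x=0.058, v=0.233, θ=0.006, ω=-0.187
apply F[12]=-1.240 → step 13: x=0.063, v=0.217, θ=0.002, ω=-0.167
apply F[13]=-1.253 → step 14: x=0.067, v=0.202, θ=-0.001, ω=-0.147
apply F[14]=-1.243 → step 15: x=0.071, v=0.187, θ=-0.004, ω=-0.128
apply F[15]=-1.218 → step 16: x=0.075, v=0.173, θ=-0.006, ω=-0.111
apply F[16]=-1.181 → step 17: x=0.078, v=0.159, θ=-0.008, ω=-0.096
apply F[17]=-1.139 → step 18: x=0.081, v=0.146, θ=-0.010, ω=-0.082
apply F[18]=-1.091 → step 19: x=0.084, v=0.134, θ=-0.011, ω=-0.069
apply F[19]=-1.043 → step 20: x=0.086, v=0.122, θ=-0.013, ω=-0.057
apply F[20]=-0.993 → step 21: x=0.089, v=0.112, θ=-0.014, ω=-0.047
apply F[21]=-0.945 → step 22: x=0.091, v=0.102, θ=-0.014, ω=-0.038
apply F[22]=-0.897 → step 23: x=0.093, v=0.092, θ=-0.015, ω=-0.030
apply F[23]=-0.852 → step 24: x=0.094, v=0.084, θ=-0.016, ω=-0.023
apply F[24]=-0.808 → step 25: x=0.096, v=0.076, θ=-0.016, ω=-0.016
apply F[25]=-0.767 → step 26: x=0.097, v=0.068, θ=-0.016, ω=-0.011
apply F[26]=-0.728 → step 27: x=0.099, v=0.061, θ=-0.016, ω=-0.006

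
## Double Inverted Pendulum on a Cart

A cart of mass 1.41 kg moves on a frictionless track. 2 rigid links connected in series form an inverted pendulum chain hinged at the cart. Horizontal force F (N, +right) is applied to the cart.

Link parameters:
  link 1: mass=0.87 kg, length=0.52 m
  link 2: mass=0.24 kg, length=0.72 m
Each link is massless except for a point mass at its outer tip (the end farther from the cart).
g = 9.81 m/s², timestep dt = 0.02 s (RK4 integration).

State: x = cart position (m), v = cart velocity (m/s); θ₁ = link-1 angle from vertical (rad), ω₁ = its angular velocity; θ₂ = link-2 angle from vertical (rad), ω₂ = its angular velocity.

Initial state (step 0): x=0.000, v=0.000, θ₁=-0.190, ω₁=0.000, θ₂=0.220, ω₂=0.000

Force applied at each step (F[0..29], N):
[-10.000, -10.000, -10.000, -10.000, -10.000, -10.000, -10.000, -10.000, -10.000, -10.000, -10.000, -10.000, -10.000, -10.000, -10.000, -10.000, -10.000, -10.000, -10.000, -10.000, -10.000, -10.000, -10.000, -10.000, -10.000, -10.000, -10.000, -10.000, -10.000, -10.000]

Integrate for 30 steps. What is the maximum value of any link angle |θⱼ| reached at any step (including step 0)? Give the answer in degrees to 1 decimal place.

Answer: 94.6°

Derivation:
apply F[0]=-10.000 → step 1: x=-0.001, v=-0.111, θ₁=-0.189, ω₁=0.100, θ₂=0.221, ω₂=0.145
apply F[1]=-10.000 → step 2: x=-0.004, v=-0.223, θ₁=-0.186, ω₁=0.201, θ₂=0.226, ω₂=0.289
apply F[2]=-10.000 → step 3: x=-0.010, v=-0.336, θ₁=-0.181, ω₁=0.306, θ₂=0.233, ω₂=0.434
apply F[3]=-10.000 → step 4: x=-0.018, v=-0.450, θ₁=-0.174, ω₁=0.415, θ₂=0.243, ω₂=0.578
apply F[4]=-10.000 → step 5: x=-0.028, v=-0.565, θ₁=-0.164, ω₁=0.532, θ₂=0.256, ω₂=0.722
apply F[5]=-10.000 → step 6: x=-0.041, v=-0.682, θ₁=-0.152, ω₁=0.658, θ₂=0.272, ω₂=0.866
apply F[6]=-10.000 → step 7: x=-0.055, v=-0.802, θ₁=-0.138, ω₁=0.794, θ₂=0.291, ω₂=1.008
apply F[7]=-10.000 → step 8: x=-0.073, v=-0.924, θ₁=-0.121, ω₁=0.944, θ₂=0.312, ω₂=1.149
apply F[8]=-10.000 → step 9: x=-0.092, v=-1.050, θ₁=-0.100, ω₁=1.109, θ₂=0.337, ω₂=1.287
apply F[9]=-10.000 → step 10: x=-0.115, v=-1.180, θ₁=-0.076, ω₁=1.292, θ₂=0.364, ω₂=1.421
apply F[10]=-10.000 → step 11: x=-0.140, v=-1.313, θ₁=-0.048, ω₁=1.495, θ₂=0.394, ω₂=1.549
apply F[11]=-10.000 → step 12: x=-0.167, v=-1.451, θ₁=-0.016, ω₁=1.722, θ₂=0.426, ω₂=1.669
apply F[12]=-10.000 → step 13: x=-0.198, v=-1.593, θ₁=0.021, ω₁=1.974, θ₂=0.460, ω₂=1.778
apply F[13]=-10.000 → step 14: x=-0.231, v=-1.739, θ₁=0.063, ω₁=2.252, θ₂=0.497, ω₂=1.874
apply F[14]=-10.000 → step 15: x=-0.267, v=-1.888, θ₁=0.111, ω₁=2.558, θ₂=0.535, ω₂=1.953
apply F[15]=-10.000 → step 16: x=-0.306, v=-2.039, θ₁=0.166, ω₁=2.890, θ₂=0.575, ω₂=2.012
apply F[16]=-10.000 → step 17: x=-0.349, v=-2.188, θ₁=0.227, ω₁=3.246, θ₂=0.615, ω₂=2.047
apply F[17]=-10.000 → step 18: x=-0.394, v=-2.333, θ₁=0.295, ω₁=3.619, θ₂=0.656, ω₂=2.058
apply F[18]=-10.000 → step 19: x=-0.442, v=-2.469, θ₁=0.372, ω₁=4.001, θ₂=0.698, ω₂=2.045
apply F[19]=-10.000 → step 20: x=-0.493, v=-2.591, θ₁=0.456, ω₁=4.384, θ₂=0.738, ω₂=2.012
apply F[20]=-10.000 → step 21: x=-0.546, v=-2.693, θ₁=0.547, ω₁=4.757, θ₂=0.778, ω₂=1.965
apply F[21]=-10.000 → step 22: x=-0.600, v=-2.771, θ₁=0.646, ω₁=5.112, θ₂=0.817, ω₂=1.914
apply F[22]=-10.000 → step 23: x=-0.656, v=-2.821, θ₁=0.751, ω₁=5.444, θ₂=0.855, ω₂=1.871
apply F[23]=-10.000 → step 24: x=-0.713, v=-2.841, θ₁=0.863, ω₁=5.752, θ₂=0.892, ω₂=1.846
apply F[24]=-10.000 → step 25: x=-0.770, v=-2.829, θ₁=0.981, ω₁=6.038, θ₂=0.929, ω₂=1.851
apply F[25]=-10.000 → step 26: x=-0.826, v=-2.787, θ₁=1.105, ω₁=6.307, θ₂=0.966, ω₂=1.897
apply F[26]=-10.000 → step 27: x=-0.881, v=-2.714, θ₁=1.233, ω₁=6.568, θ₂=1.005, ω₂=1.993
apply F[27]=-10.000 → step 28: x=-0.934, v=-2.612, θ₁=1.367, ω₁=6.827, θ₂=1.046, ω₂=2.148
apply F[28]=-10.000 → step 29: x=-0.985, v=-2.481, θ₁=1.507, ω₁=7.095, θ₂=1.091, ω₂=2.372
apply F[29]=-10.000 → step 30: x=-1.033, v=-2.321, θ₁=1.651, ω₁=7.376, θ₂=1.142, ω₂=2.675
Max |angle| over trajectory = 1.651 rad = 94.6°.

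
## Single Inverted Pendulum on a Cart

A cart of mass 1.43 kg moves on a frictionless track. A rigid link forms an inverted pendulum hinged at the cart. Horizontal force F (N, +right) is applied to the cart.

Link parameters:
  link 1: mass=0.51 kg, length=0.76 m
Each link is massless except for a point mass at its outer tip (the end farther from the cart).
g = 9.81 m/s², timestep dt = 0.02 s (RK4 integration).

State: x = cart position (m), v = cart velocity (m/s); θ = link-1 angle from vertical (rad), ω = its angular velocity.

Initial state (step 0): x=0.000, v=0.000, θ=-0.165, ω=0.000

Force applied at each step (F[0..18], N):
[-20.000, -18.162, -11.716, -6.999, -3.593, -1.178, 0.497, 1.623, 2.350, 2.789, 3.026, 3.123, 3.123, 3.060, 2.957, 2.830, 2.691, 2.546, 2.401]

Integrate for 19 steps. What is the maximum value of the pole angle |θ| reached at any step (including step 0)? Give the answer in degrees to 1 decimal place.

apply F[0]=-20.000 → step 1: x=-0.003, v=-0.266, θ=-0.162, ω=0.303
apply F[1]=-18.162 → step 2: x=-0.010, v=-0.507, θ=-0.153, ω=0.576
apply F[2]=-11.716 → step 3: x=-0.022, v=-0.660, θ=-0.140, ω=0.737
apply F[3]=-6.999 → step 4: x=-0.036, v=-0.749, θ=-0.125, ω=0.819
apply F[4]=-3.593 → step 5: x=-0.052, v=-0.791, θ=-0.108, ω=0.844
apply F[5]=-1.178 → step 6: x=-0.067, v=-0.801, θ=-0.091, ω=0.831
apply F[6]=+0.497 → step 7: x=-0.083, v=-0.789, θ=-0.075, ω=0.794
apply F[7]=+1.623 → step 8: x=-0.099, v=-0.761, θ=-0.060, ω=0.741
apply F[8]=+2.350 → step 9: x=-0.114, v=-0.725, θ=-0.045, ω=0.680
apply F[9]=+2.789 → step 10: x=-0.128, v=-0.683, θ=-0.032, ω=0.615
apply F[10]=+3.026 → step 11: x=-0.141, v=-0.639, θ=-0.021, ω=0.550
apply F[11]=+3.123 → step 12: x=-0.153, v=-0.595, θ=-0.010, ω=0.487
apply F[12]=+3.123 → step 13: x=-0.165, v=-0.551, θ=-0.001, ω=0.428
apply F[13]=+3.060 → step 14: x=-0.175, v=-0.508, θ=0.007, ω=0.372
apply F[14]=+2.957 → step 15: x=-0.185, v=-0.467, θ=0.014, ω=0.321
apply F[15]=+2.830 → step 16: x=-0.194, v=-0.429, θ=0.020, ω=0.275
apply F[16]=+2.691 → step 17: x=-0.202, v=-0.393, θ=0.025, ω=0.233
apply F[17]=+2.546 → step 18: x=-0.210, v=-0.359, θ=0.029, ω=0.196
apply F[18]=+2.401 → step 19: x=-0.217, v=-0.328, θ=0.033, ω=0.163
Max |angle| over trajectory = 0.165 rad = 9.5°.

Answer: 9.5°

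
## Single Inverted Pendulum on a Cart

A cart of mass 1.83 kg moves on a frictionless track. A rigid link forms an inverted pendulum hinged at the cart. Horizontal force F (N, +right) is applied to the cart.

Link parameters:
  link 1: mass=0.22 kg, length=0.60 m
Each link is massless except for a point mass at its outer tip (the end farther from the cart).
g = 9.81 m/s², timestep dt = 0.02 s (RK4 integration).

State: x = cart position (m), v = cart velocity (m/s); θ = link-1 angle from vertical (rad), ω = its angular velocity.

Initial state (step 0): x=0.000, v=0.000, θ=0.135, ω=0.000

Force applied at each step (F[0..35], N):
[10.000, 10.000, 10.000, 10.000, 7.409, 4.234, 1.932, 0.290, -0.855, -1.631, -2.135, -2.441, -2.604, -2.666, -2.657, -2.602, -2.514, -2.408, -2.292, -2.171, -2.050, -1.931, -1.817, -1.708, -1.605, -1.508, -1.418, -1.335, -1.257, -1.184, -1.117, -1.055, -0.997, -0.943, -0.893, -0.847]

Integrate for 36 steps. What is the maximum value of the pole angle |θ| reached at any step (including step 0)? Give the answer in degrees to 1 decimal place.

apply F[0]=+10.000 → step 1: x=0.001, v=0.106, θ=0.134, ω=-0.131
apply F[1]=+10.000 → step 2: x=0.004, v=0.212, θ=0.130, ω=-0.263
apply F[2]=+10.000 → step 3: x=0.010, v=0.318, θ=0.123, ω=-0.397
apply F[3]=+10.000 → step 4: x=0.017, v=0.424, θ=0.114, ω=-0.535
apply F[4]=+7.409 → step 5: x=0.026, v=0.503, θ=0.102, ω=-0.629
apply F[5]=+4.234 → step 6: x=0.037, v=0.547, θ=0.089, ω=-0.671
apply F[6]=+1.932 → step 7: x=0.048, v=0.566, θ=0.076, ω=-0.676
apply F[7]=+0.290 → step 8: x=0.059, v=0.568, θ=0.062, ω=-0.656
apply F[8]=-0.855 → step 9: x=0.070, v=0.557, θ=0.050, ω=-0.620
apply F[9]=-1.631 → step 10: x=0.081, v=0.538, θ=0.038, ω=-0.575
apply F[10]=-2.135 → step 11: x=0.092, v=0.514, θ=0.027, ω=-0.524
apply F[11]=-2.441 → step 12: x=0.102, v=0.487, θ=0.017, ω=-0.472
apply F[12]=-2.604 → step 13: x=0.111, v=0.458, θ=0.008, ω=-0.420
apply F[13]=-2.666 → step 14: x=0.120, v=0.429, θ=0.000, ω=-0.370
apply F[14]=-2.657 → step 15: x=0.129, v=0.400, θ=-0.007, ω=-0.323
apply F[15]=-2.602 → step 16: x=0.136, v=0.372, θ=-0.013, ω=-0.279
apply F[16]=-2.514 → step 17: x=0.143, v=0.345, θ=-0.018, ω=-0.239
apply F[17]=-2.408 → step 18: x=0.150, v=0.319, θ=-0.022, ω=-0.202
apply F[18]=-2.292 → step 19: x=0.156, v=0.294, θ=-0.026, ω=-0.169
apply F[19]=-2.171 → step 20: x=0.162, v=0.271, θ=-0.029, ω=-0.140
apply F[20]=-2.050 → step 21: x=0.167, v=0.250, θ=-0.032, ω=-0.114
apply F[21]=-1.931 → step 22: x=0.172, v=0.229, θ=-0.034, ω=-0.091
apply F[22]=-1.817 → step 23: x=0.176, v=0.210, θ=-0.035, ω=-0.071
apply F[23]=-1.708 → step 24: x=0.180, v=0.192, θ=-0.037, ω=-0.053
apply F[24]=-1.605 → step 25: x=0.184, v=0.176, θ=-0.038, ω=-0.037
apply F[25]=-1.508 → step 26: x=0.187, v=0.160, θ=-0.038, ω=-0.024
apply F[26]=-1.418 → step 27: x=0.190, v=0.146, θ=-0.039, ω=-0.012
apply F[27]=-1.335 → step 28: x=0.193, v=0.132, θ=-0.039, ω=-0.002
apply F[28]=-1.257 → step 29: x=0.196, v=0.119, θ=-0.039, ω=0.007
apply F[29]=-1.184 → step 30: x=0.198, v=0.107, θ=-0.038, ω=0.014
apply F[30]=-1.117 → step 31: x=0.200, v=0.096, θ=-0.038, ω=0.021
apply F[31]=-1.055 → step 32: x=0.202, v=0.085, θ=-0.038, ω=0.026
apply F[32]=-0.997 → step 33: x=0.203, v=0.075, θ=-0.037, ω=0.031
apply F[33]=-0.943 → step 34: x=0.205, v=0.066, θ=-0.036, ω=0.034
apply F[34]=-0.893 → step 35: x=0.206, v=0.057, θ=-0.036, ω=0.037
apply F[35]=-0.847 → step 36: x=0.207, v=0.048, θ=-0.035, ω=0.040
Max |angle| over trajectory = 0.135 rad = 7.7°.

Answer: 7.7°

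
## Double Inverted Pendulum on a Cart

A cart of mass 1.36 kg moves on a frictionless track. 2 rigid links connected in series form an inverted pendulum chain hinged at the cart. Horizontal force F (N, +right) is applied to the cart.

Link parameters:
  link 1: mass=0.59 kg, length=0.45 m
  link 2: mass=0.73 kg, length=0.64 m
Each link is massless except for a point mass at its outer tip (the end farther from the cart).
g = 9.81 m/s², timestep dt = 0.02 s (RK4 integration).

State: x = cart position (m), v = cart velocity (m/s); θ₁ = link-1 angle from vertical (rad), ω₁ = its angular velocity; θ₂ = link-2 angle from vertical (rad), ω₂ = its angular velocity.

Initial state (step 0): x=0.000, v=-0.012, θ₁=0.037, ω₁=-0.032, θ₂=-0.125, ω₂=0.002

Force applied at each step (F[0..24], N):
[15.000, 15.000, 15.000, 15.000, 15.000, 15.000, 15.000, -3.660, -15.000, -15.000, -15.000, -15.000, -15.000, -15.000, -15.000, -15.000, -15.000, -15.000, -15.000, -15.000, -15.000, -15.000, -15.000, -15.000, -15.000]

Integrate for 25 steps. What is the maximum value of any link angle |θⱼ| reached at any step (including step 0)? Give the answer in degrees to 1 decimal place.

Answer: 81.8°

Derivation:
apply F[0]=+15.000 → step 1: x=0.002, v=0.202, θ₁=0.033, ω₁=-0.406, θ₂=-0.126, ω₂=-0.108
apply F[1]=+15.000 → step 2: x=0.008, v=0.417, θ₁=0.021, ω₁=-0.792, θ₂=-0.129, ω₂=-0.212
apply F[2]=+15.000 → step 3: x=0.019, v=0.636, θ₁=0.001, ω₁=-1.201, θ₂=-0.134, ω₂=-0.304
apply F[3]=+15.000 → step 4: x=0.034, v=0.858, θ₁=-0.028, ω₁=-1.643, θ₂=-0.141, ω₂=-0.379
apply F[4]=+15.000 → step 5: x=0.053, v=1.086, θ₁=-0.065, ω₁=-2.126, θ₂=-0.149, ω₂=-0.431
apply F[5]=+15.000 → step 6: x=0.077, v=1.316, θ₁=-0.113, ω₁=-2.654, θ₂=-0.158, ω₂=-0.460
apply F[6]=+15.000 → step 7: x=0.106, v=1.548, θ₁=-0.172, ω₁=-3.219, θ₂=-0.168, ω₂=-0.467
apply F[7]=-3.660 → step 8: x=0.136, v=1.515, θ₁=-0.236, ω₁=-3.243, θ₂=-0.177, ω₂=-0.455
apply F[8]=-15.000 → step 9: x=0.165, v=1.332, θ₁=-0.298, ω₁=-3.002, θ₂=-0.186, ω₂=-0.411
apply F[9]=-15.000 → step 10: x=0.190, v=1.161, θ₁=-0.357, ω₁=-2.843, θ₂=-0.193, ω₂=-0.334
apply F[10]=-15.000 → step 11: x=0.211, v=1.000, θ₁=-0.413, ω₁=-2.758, θ₂=-0.199, ω₂=-0.226
apply F[11]=-15.000 → step 12: x=0.230, v=0.847, θ₁=-0.468, ω₁=-2.739, θ₂=-0.202, ω₂=-0.091
apply F[12]=-15.000 → step 13: x=0.245, v=0.700, θ₁=-0.523, ω₁=-2.778, θ₂=-0.202, ω₂=0.068
apply F[13]=-15.000 → step 14: x=0.258, v=0.555, θ₁=-0.579, ω₁=-2.864, θ₂=-0.199, ω₂=0.247
apply F[14]=-15.000 → step 15: x=0.267, v=0.411, θ₁=-0.637, ω₁=-2.988, θ₂=-0.192, ω₂=0.440
apply F[15]=-15.000 → step 16: x=0.274, v=0.265, θ₁=-0.699, ω₁=-3.143, θ₂=-0.182, ω₂=0.642
apply F[16]=-15.000 → step 17: x=0.278, v=0.116, θ₁=-0.763, ω₁=-3.318, θ₂=-0.167, ω₂=0.845
apply F[17]=-15.000 → step 18: x=0.279, v=-0.038, θ₁=-0.831, ω₁=-3.507, θ₂=-0.148, ω₂=1.044
apply F[18]=-15.000 → step 19: x=0.276, v=-0.199, θ₁=-0.904, ω₁=-3.706, θ₂=-0.125, ω₂=1.233
apply F[19]=-15.000 → step 20: x=0.271, v=-0.367, θ₁=-0.980, ω₁=-3.910, θ₂=-0.099, ω₂=1.406
apply F[20]=-15.000 → step 21: x=0.262, v=-0.542, θ₁=-1.060, ω₁=-4.121, θ₂=-0.069, ω₂=1.559
apply F[21]=-15.000 → step 22: x=0.249, v=-0.726, θ₁=-1.145, ω₁=-4.340, θ₂=-0.036, ω₂=1.688
apply F[22]=-15.000 → step 23: x=0.233, v=-0.918, θ₁=-1.234, ω₁=-4.573, θ₂=-0.001, ω₂=1.789
apply F[23]=-15.000 → step 24: x=0.212, v=-1.120, θ₁=-1.328, ω₁=-4.827, θ₂=0.035, ω₂=1.858
apply F[24]=-15.000 → step 25: x=0.188, v=-1.332, θ₁=-1.427, ω₁=-5.113, θ₂=0.073, ω₂=1.890
Max |angle| over trajectory = 1.427 rad = 81.8°.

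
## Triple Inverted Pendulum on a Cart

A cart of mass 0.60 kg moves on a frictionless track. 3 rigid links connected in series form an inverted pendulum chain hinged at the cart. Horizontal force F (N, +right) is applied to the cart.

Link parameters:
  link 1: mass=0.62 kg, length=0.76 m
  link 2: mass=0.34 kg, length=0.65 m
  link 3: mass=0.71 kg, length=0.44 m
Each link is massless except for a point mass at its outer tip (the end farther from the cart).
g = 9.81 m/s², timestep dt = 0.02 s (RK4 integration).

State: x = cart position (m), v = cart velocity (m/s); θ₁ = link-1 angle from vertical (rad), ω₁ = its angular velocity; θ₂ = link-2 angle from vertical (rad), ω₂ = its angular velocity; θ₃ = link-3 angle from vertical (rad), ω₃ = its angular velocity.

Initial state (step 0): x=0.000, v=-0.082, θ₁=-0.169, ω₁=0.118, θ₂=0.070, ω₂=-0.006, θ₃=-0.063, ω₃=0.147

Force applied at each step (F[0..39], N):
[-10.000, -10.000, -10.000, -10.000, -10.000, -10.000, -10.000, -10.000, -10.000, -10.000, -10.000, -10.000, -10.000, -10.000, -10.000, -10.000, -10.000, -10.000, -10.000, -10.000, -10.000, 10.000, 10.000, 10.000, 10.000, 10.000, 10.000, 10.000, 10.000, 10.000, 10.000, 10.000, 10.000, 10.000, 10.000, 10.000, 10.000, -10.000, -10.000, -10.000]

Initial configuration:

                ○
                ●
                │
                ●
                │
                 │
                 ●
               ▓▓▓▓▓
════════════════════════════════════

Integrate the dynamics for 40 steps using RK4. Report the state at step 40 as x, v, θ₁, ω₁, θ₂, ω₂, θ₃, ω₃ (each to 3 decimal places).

Answer: x=-0.894, v=2.911, θ₁=3.686, ω₁=0.384, θ₂=2.475, ω₂=12.456, θ₃=1.945, ω₃=9.721

Derivation:
apply F[0]=-10.000 → step 1: x=-0.004, v=-0.319, θ₁=-0.165, ω₁=0.278, θ₂=0.073, ω₂=0.282, θ₃=-0.062, ω₃=-0.039
apply F[1]=-10.000 → step 2: x=-0.013, v=-0.560, θ₁=-0.158, ω₁=0.447, θ₂=0.081, ω₂=0.568, θ₃=-0.065, ω₃=-0.229
apply F[2]=-10.000 → step 3: x=-0.026, v=-0.810, θ₁=-0.147, ω₁=0.633, θ₂=0.095, ω₂=0.855, θ₃=-0.071, ω₃=-0.431
apply F[3]=-10.000 → step 4: x=-0.045, v=-1.070, θ₁=-0.132, ω₁=0.843, θ₂=0.115, ω₂=1.141, θ₃=-0.082, ω₃=-0.648
apply F[4]=-10.000 → step 5: x=-0.069, v=-1.345, θ₁=-0.113, ω₁=1.086, θ₂=0.141, ω₂=1.419, θ₃=-0.097, ω₃=-0.878
apply F[5]=-10.000 → step 6: x=-0.099, v=-1.635, θ₁=-0.089, ω₁=1.368, θ₂=0.172, ω₂=1.679, θ₃=-0.117, ω₃=-1.107
apply F[6]=-10.000 → step 7: x=-0.135, v=-1.942, θ₁=-0.058, ω₁=1.697, θ₂=0.208, ω₂=1.901, θ₃=-0.141, ω₃=-1.317
apply F[7]=-10.000 → step 8: x=-0.177, v=-2.265, θ₁=-0.020, ω₁=2.074, θ₂=0.248, ω₂=2.067, θ₃=-0.169, ω₃=-1.477
apply F[8]=-10.000 → step 9: x=-0.226, v=-2.598, θ₁=0.025, ω₁=2.497, θ₂=0.290, ω₂=2.157, θ₃=-0.200, ω₃=-1.560
apply F[9]=-10.000 → step 10: x=-0.281, v=-2.934, θ₁=0.080, ω₁=2.955, θ₂=0.333, ω₂=2.159, θ₃=-0.231, ω₃=-1.538
apply F[10]=-10.000 → step 11: x=-0.343, v=-3.260, θ₁=0.144, ω₁=3.430, θ₂=0.376, ω₂=2.072, θ₃=-0.261, ω₃=-1.390
apply F[11]=-10.000 → step 12: x=-0.411, v=-3.561, θ₁=0.217, ω₁=3.896, θ₂=0.416, ω₂=1.905, θ₃=-0.286, ω₃=-1.107
apply F[12]=-10.000 → step 13: x=-0.485, v=-3.819, θ₁=0.299, ω₁=4.326, θ₂=0.452, ω₂=1.681, θ₃=-0.304, ω₃=-0.688
apply F[13]=-10.000 → step 14: x=-0.564, v=-4.021, θ₁=0.389, ω₁=4.693, θ₂=0.483, ω₂=1.434, θ₃=-0.313, ω₃=-0.151
apply F[14]=-10.000 → step 15: x=-0.645, v=-4.159, θ₁=0.486, ω₁=4.982, θ₂=0.509, ω₂=1.195, θ₃=-0.309, ω₃=0.476
apply F[15]=-10.000 → step 16: x=-0.729, v=-4.234, θ₁=0.588, ω₁=5.194, θ₂=0.531, ω₂=0.991, θ₃=-0.293, ω₃=1.159
apply F[16]=-10.000 → step 17: x=-0.814, v=-4.253, θ₁=0.694, ω₁=5.338, θ₂=0.549, ω₂=0.832, θ₃=-0.263, ω₃=1.868
apply F[17]=-10.000 → step 18: x=-0.899, v=-4.226, θ₁=0.801, ω₁=5.428, θ₂=0.565, ω₂=0.722, θ₃=-0.218, ω₃=2.579
apply F[18]=-10.000 → step 19: x=-0.983, v=-4.162, θ₁=0.910, ω₁=5.477, θ₂=0.578, ω₂=0.656, θ₃=-0.160, ω₃=3.279
apply F[19]=-10.000 → step 20: x=-1.066, v=-4.068, θ₁=1.020, ω₁=5.497, θ₂=0.591, ω₂=0.629, θ₃=-0.087, ω₃=3.957
apply F[20]=-10.000 → step 21: x=-1.146, v=-3.951, θ₁=1.130, ω₁=5.492, θ₂=0.604, ω₂=0.640, θ₃=-0.002, ω₃=4.608
apply F[21]=+10.000 → step 22: x=-1.221, v=-3.541, θ₁=1.240, ω₁=5.461, θ₂=0.615, ω₂=0.518, θ₃=0.093, ω₃=4.817
apply F[22]=+10.000 → step 23: x=-1.287, v=-3.125, θ₁=1.349, ω₁=5.473, θ₂=0.624, ω₂=0.414, θ₃=0.191, ω₃=5.018
apply F[23]=+10.000 → step 24: x=-1.346, v=-2.699, θ₁=1.459, ω₁=5.524, θ₂=0.632, ω₂=0.344, θ₃=0.293, ω₃=5.204
apply F[24]=+10.000 → step 25: x=-1.395, v=-2.257, θ₁=1.570, ω₁=5.613, θ₂=0.639, ω₂=0.326, θ₃=0.399, ω₃=5.363
apply F[25]=+10.000 → step 26: x=-1.436, v=-1.797, θ₁=1.684, ω₁=5.743, θ₂=0.646, ω₂=0.381, θ₃=0.507, ω₃=5.477
apply F[26]=+10.000 → step 27: x=-1.467, v=-1.315, θ₁=1.800, ω₁=5.923, θ₂=0.654, ω₂=0.532, θ₃=0.618, ω₃=5.533
apply F[27]=+10.000 → step 28: x=-1.488, v=-0.804, θ₁=1.921, ω₁=6.168, θ₂=0.668, ω₂=0.796, θ₃=0.728, ω₃=5.525
apply F[28]=+10.000 → step 29: x=-1.499, v=-0.257, θ₁=2.047, ω₁=6.496, θ₂=0.687, ω₂=1.193, θ₃=0.838, ω₃=5.457
apply F[29]=+10.000 → step 30: x=-1.498, v=0.339, θ₁=2.181, ω₁=6.928, θ₂=0.716, ω₂=1.749, θ₃=0.946, ω₃=5.339
apply F[30]=+10.000 → step 31: x=-1.485, v=0.999, θ₁=2.325, ω₁=7.488, θ₂=0.759, ω₂=2.509, θ₃=1.052, ω₃=5.186
apply F[31]=+10.000 → step 32: x=-1.458, v=1.732, θ₁=2.482, ω₁=8.193, θ₂=0.819, ω₂=3.549, θ₃=1.153, ω₃=5.006
apply F[32]=+10.000 → step 33: x=-1.415, v=2.531, θ₁=2.654, ω₁=9.024, θ₂=0.903, ω₂=4.985, θ₃=1.252, ω₃=4.802
apply F[33]=+10.000 → step 34: x=-1.356, v=3.330, θ₁=2.843, ω₁=9.851, θ₂=1.022, ω₂=6.951, θ₃=1.345, ω₃=4.544
apply F[34]=+10.000 → step 35: x=-1.283, v=3.970, θ₁=3.046, ω₁=10.300, θ₂=1.185, ω₂=9.440, θ₃=1.432, ω₃=4.152
apply F[35]=+10.000 → step 36: x=-1.200, v=4.297, θ₁=3.249, ω₁=9.837, θ₂=1.400, ω₂=11.998, θ₃=1.510, ω₃=3.640
apply F[36]=+10.000 → step 37: x=-1.113, v=4.392, θ₁=3.432, ω₁=8.323, θ₂=1.660, ω₂=13.800, θ₃=1.581, ω₃=3.574
apply F[37]=-10.000 → step 38: x=-1.030, v=3.870, θ₁=3.571, ω₁=5.533, θ₂=1.940, ω₂=14.046, θ₃=1.662, ω₃=4.748
apply F[38]=-10.000 → step 39: x=-0.958, v=3.403, θ₁=3.654, ω₁=2.866, θ₂=2.216, ω₂=13.415, θ₃=1.778, ω₃=6.981
apply F[39]=-10.000 → step 40: x=-0.894, v=2.911, θ₁=3.686, ω₁=0.384, θ₂=2.475, ω₂=12.456, θ₃=1.945, ω₃=9.721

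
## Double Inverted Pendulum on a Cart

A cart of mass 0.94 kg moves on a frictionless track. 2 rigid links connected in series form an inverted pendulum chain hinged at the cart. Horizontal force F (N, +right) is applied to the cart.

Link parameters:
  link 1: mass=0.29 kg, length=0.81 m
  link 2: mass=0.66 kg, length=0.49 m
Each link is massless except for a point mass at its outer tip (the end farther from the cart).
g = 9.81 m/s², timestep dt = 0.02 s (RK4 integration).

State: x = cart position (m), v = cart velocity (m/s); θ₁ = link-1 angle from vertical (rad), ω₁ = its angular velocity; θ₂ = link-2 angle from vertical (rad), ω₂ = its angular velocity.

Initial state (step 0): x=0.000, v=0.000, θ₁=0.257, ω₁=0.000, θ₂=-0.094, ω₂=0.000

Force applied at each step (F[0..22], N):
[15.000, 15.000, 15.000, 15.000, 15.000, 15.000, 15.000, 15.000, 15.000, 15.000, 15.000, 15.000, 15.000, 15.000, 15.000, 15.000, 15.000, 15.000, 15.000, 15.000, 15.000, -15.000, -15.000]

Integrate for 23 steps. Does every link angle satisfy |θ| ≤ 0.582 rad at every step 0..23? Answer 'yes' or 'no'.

Answer: no

Derivation:
apply F[0]=+15.000 → step 1: x=0.003, v=0.267, θ₁=0.256, ω₁=-0.074, θ₂=-0.099, ω₂=-0.467
apply F[1]=+15.000 → step 2: x=0.011, v=0.536, θ₁=0.254, ω₁=-0.151, θ₂=-0.113, ω₂=-0.934
apply F[2]=+15.000 → step 3: x=0.024, v=0.807, θ₁=0.250, ω₁=-0.237, θ₂=-0.136, ω₂=-1.400
apply F[3]=+15.000 → step 4: x=0.043, v=1.082, θ₁=0.244, ω₁=-0.336, θ₂=-0.169, ω₂=-1.863
apply F[4]=+15.000 → step 5: x=0.067, v=1.362, θ₁=0.237, ω₁=-0.456, θ₂=-0.210, ω₂=-2.317
apply F[5]=+15.000 → step 6: x=0.098, v=1.647, θ₁=0.226, ω₁=-0.604, θ₂=-0.261, ω₂=-2.754
apply F[6]=+15.000 → step 7: x=0.133, v=1.938, θ₁=0.212, ω₁=-0.787, θ₂=-0.320, ω₂=-3.166
apply F[7]=+15.000 → step 8: x=0.175, v=2.236, θ₁=0.194, ω₁=-1.013, θ₂=-0.388, ω₂=-3.542
apply F[8]=+15.000 → step 9: x=0.223, v=2.539, θ₁=0.171, ω₁=-1.290, θ₂=-0.462, ω₂=-3.870
apply F[9]=+15.000 → step 10: x=0.277, v=2.848, θ₁=0.142, ω₁=-1.623, θ₂=-0.542, ω₂=-4.138
apply F[10]=+15.000 → step 11: x=0.337, v=3.161, θ₁=0.106, ω₁=-2.013, θ₂=-0.627, ω₂=-4.331
apply F[11]=+15.000 → step 12: x=0.403, v=3.478, θ₁=0.061, ω₁=-2.463, θ₂=-0.715, ω₂=-4.432
apply F[12]=+15.000 → step 13: x=0.476, v=3.798, θ₁=0.007, ω₁=-2.970, θ₂=-0.803, ω₂=-4.419
apply F[13]=+15.000 → step 14: x=0.555, v=4.116, θ₁=-0.058, ω₁=-3.530, θ₂=-0.890, ω₂=-4.263
apply F[14]=+15.000 → step 15: x=0.641, v=4.428, θ₁=-0.134, ω₁=-4.135, θ₂=-0.973, ω₂=-3.934
apply F[15]=+15.000 → step 16: x=0.732, v=4.728, θ₁=-0.223, ω₁=-4.778, θ₂=-1.046, ω₂=-3.397
apply F[16]=+15.000 → step 17: x=0.829, v=5.002, θ₁=-0.326, ω₁=-5.453, θ₂=-1.107, ω₂=-2.618
apply F[17]=+15.000 → step 18: x=0.932, v=5.234, θ₁=-0.442, ω₁=-6.158, θ₂=-1.149, ω₂=-1.571
apply F[18]=+15.000 → step 19: x=1.038, v=5.392, θ₁=-0.572, ω₁=-6.893, θ₂=-1.168, ω₂=-0.249
apply F[19]=+15.000 → step 20: x=1.147, v=5.429, θ₁=-0.718, ω₁=-7.635, θ₂=-1.158, ω₂=1.282
apply F[20]=+15.000 → step 21: x=1.254, v=5.280, θ₁=-0.877, ω₁=-8.259, θ₂=-1.117, ω₂=2.714
apply F[21]=-15.000 → step 22: x=1.353, v=4.588, θ₁=-1.041, ω₁=-8.138, θ₂=-1.058, ω₂=3.104
apply F[22]=-15.000 → step 23: x=1.438, v=3.909, θ₁=-1.201, ω₁=-7.885, θ₂=-0.997, ω₂=2.865
Max |angle| over trajectory = 1.201 rad; bound = 0.582 → exceeded.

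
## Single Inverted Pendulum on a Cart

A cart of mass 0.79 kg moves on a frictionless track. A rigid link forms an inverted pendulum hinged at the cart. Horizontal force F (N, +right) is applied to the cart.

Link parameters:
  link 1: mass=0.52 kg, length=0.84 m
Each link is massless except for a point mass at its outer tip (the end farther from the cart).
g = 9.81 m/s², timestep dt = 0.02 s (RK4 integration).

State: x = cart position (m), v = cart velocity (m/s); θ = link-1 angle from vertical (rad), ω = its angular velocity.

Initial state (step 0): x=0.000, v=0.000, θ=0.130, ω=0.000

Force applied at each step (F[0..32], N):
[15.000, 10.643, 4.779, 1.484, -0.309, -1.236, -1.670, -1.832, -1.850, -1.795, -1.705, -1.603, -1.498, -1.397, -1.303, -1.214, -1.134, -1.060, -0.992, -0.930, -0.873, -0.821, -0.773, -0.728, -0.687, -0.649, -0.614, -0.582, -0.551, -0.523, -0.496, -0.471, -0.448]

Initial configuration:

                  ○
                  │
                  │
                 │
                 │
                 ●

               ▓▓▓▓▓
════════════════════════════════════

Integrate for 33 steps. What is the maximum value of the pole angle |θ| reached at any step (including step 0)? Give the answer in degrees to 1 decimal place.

apply F[0]=+15.000 → step 1: x=0.004, v=0.359, θ=0.126, ω=-0.394
apply F[1]=+10.643 → step 2: x=0.013, v=0.611, θ=0.115, ω=-0.664
apply F[2]=+4.779 → step 3: x=0.027, v=0.718, θ=0.101, ω=-0.765
apply F[3]=+1.484 → step 4: x=0.041, v=0.744, θ=0.086, ω=-0.774
apply F[4]=-0.309 → step 5: x=0.056, v=0.727, θ=0.071, ω=-0.735
apply F[5]=-1.236 → step 6: x=0.070, v=0.688, θ=0.057, ω=-0.674
apply F[6]=-1.670 → step 7: x=0.083, v=0.639, θ=0.044, ω=-0.605
apply F[7]=-1.832 → step 8: x=0.096, v=0.588, θ=0.032, ω=-0.535
apply F[8]=-1.850 → step 9: x=0.107, v=0.538, θ=0.022, ω=-0.469
apply F[9]=-1.795 → step 10: x=0.117, v=0.490, θ=0.014, ω=-0.408
apply F[10]=-1.705 → step 11: x=0.127, v=0.446, θ=0.006, ω=-0.353
apply F[11]=-1.603 → step 12: x=0.135, v=0.405, θ=-0.000, ω=-0.303
apply F[12]=-1.498 → step 13: x=0.143, v=0.368, θ=-0.006, ω=-0.260
apply F[13]=-1.397 → step 14: x=0.150, v=0.333, θ=-0.011, ω=-0.221
apply F[14]=-1.303 → step 15: x=0.156, v=0.302, θ=-0.015, ω=-0.186
apply F[15]=-1.214 → step 16: x=0.162, v=0.273, θ=-0.018, ω=-0.156
apply F[16]=-1.134 → step 17: x=0.167, v=0.247, θ=-0.021, ω=-0.130
apply F[17]=-1.060 → step 18: x=0.172, v=0.223, θ=-0.024, ω=-0.107
apply F[18]=-0.992 → step 19: x=0.176, v=0.201, θ=-0.026, ω=-0.086
apply F[19]=-0.930 → step 20: x=0.180, v=0.181, θ=-0.027, ω=-0.069
apply F[20]=-0.873 → step 21: x=0.183, v=0.163, θ=-0.028, ω=-0.053
apply F[21]=-0.821 → step 22: x=0.186, v=0.146, θ=-0.029, ω=-0.039
apply F[22]=-0.773 → step 23: x=0.189, v=0.130, θ=-0.030, ω=-0.028
apply F[23]=-0.728 → step 24: x=0.192, v=0.115, θ=-0.030, ω=-0.017
apply F[24]=-0.687 → step 25: x=0.194, v=0.102, θ=-0.031, ω=-0.008
apply F[25]=-0.649 → step 26: x=0.196, v=0.090, θ=-0.031, ω=-0.001
apply F[26]=-0.614 → step 27: x=0.197, v=0.078, θ=-0.031, ω=0.006
apply F[27]=-0.582 → step 28: x=0.199, v=0.067, θ=-0.030, ω=0.012
apply F[28]=-0.551 → step 29: x=0.200, v=0.057, θ=-0.030, ω=0.016
apply F[29]=-0.523 → step 30: x=0.201, v=0.048, θ=-0.030, ω=0.021
apply F[30]=-0.496 → step 31: x=0.202, v=0.039, θ=-0.029, ω=0.024
apply F[31]=-0.471 → step 32: x=0.203, v=0.031, θ=-0.029, ω=0.027
apply F[32]=-0.448 → step 33: x=0.203, v=0.023, θ=-0.028, ω=0.029
Max |angle| over trajectory = 0.130 rad = 7.4°.

Answer: 7.4°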